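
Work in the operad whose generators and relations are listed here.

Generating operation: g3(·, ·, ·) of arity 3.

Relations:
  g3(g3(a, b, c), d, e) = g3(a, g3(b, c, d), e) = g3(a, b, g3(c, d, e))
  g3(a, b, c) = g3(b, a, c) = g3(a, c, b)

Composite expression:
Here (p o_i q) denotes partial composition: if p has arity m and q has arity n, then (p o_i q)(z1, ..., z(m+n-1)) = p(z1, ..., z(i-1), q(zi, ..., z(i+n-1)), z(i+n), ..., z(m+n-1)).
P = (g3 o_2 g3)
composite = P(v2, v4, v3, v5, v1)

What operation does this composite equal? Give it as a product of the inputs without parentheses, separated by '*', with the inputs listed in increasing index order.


Key point: g3 commutes, so take the v-inputs in any fixed order.
g3(v4, v3, v5) spells out as v4 * v3 * v5
g3(v2, g3(v4, v3, v5), v1) spells out as v2 * v4 * v3 * v5 * v1
sorting the factors by input index: v1 * v2 * v3 * v4 * v5

v1 * v2 * v3 * v4 * v5


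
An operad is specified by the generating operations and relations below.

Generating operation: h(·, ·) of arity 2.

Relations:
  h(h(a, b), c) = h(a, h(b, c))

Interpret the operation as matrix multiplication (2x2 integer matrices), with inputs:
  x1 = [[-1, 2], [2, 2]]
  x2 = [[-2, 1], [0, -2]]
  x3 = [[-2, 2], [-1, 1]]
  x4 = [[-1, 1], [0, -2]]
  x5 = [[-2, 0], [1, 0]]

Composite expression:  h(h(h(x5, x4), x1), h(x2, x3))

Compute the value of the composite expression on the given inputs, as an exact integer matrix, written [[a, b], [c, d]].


[[-18, 18], [9, -9]]

h(x5, x4) = [[2, -2], [-1, 1]]
h(h(x5, x4), x1) = [[-6, 0], [3, 0]]
h(x2, x3) = [[3, -3], [2, -2]]
h(h(h(x5, x4), x1), h(x2, x3)) = [[-18, 18], [9, -9]]


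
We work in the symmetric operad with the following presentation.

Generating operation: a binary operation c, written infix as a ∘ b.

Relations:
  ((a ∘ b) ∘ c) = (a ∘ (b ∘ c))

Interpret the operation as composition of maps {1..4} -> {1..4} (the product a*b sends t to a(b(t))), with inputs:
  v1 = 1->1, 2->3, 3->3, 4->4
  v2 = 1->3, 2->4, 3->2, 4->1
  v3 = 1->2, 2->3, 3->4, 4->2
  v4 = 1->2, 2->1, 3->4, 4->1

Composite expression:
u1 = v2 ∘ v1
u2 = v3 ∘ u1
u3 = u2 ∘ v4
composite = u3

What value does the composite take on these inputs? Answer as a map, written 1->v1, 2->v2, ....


1->3, 2->4, 3->2, 4->4

(v2 ∘ v1) = 1->3, 2->2, 3->2, 4->1
(v3 ∘ (v2 ∘ v1)) = 1->4, 2->3, 3->3, 4->2
((v3 ∘ (v2 ∘ v1)) ∘ v4) = 1->3, 2->4, 3->2, 4->4


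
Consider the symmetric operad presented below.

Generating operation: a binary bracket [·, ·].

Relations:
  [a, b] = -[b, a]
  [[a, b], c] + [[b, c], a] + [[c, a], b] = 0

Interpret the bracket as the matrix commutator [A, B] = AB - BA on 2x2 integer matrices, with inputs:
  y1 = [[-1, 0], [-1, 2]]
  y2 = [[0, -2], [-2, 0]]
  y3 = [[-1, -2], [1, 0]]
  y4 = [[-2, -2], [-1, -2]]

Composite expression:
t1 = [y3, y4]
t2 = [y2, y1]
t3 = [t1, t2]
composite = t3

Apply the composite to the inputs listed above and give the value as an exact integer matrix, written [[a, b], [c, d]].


[[6, -56], [-52, -6]]

[y3, y4] = [[4, 2], [-1, -4]]
[y2, y1] = [[2, -6], [6, -2]]
[[y3, y4], [y2, y1]] = [[6, -56], [-52, -6]]


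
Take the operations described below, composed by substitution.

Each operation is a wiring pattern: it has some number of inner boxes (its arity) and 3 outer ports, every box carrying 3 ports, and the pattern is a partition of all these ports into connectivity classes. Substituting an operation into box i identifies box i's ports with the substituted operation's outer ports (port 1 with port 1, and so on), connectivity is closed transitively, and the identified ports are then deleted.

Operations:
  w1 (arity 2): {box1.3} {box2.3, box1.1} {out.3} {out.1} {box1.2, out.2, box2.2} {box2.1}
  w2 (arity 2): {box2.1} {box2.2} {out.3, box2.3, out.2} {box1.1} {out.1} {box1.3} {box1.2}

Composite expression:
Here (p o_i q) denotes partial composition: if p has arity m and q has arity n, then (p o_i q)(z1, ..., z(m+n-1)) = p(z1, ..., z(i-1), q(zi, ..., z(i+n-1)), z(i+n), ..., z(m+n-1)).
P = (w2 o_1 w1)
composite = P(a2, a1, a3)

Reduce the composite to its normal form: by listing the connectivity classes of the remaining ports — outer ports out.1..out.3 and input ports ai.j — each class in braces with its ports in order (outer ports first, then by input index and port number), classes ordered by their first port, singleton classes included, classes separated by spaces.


After gluing at w2, chains via deleted ports link the a-ports.
after w1, the pattern on (a2, a1) reads {out.1} {out.2, a1.2, a2.2} {out.3} {a1.1} {a1.3, a2.1} {a2.3} (out.j = its outer ports)
after w2, the pattern on (a2, a1, a3) reads {out.1} {out.2, out.3, a3.3} {a1.1} {a1.2, a2.2} {a1.3, a2.1} {a2.3} {a3.1} {a3.2} (out.j = its outer ports)

{out.1} {out.2, out.3, a3.3} {a1.1} {a1.2, a2.2} {a1.3, a2.1} {a2.3} {a3.1} {a3.2}


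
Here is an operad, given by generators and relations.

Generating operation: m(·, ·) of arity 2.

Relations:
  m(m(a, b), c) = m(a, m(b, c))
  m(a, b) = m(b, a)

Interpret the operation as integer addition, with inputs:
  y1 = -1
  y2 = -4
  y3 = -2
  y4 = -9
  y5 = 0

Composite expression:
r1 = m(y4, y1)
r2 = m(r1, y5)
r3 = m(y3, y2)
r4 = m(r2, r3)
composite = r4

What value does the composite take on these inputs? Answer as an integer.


-16

m(y4, y1) = -10
m(m(y4, y1), y5) = -10
m(y3, y2) = -6
m(m(m(y4, y1), y5), m(y3, y2)) = -16


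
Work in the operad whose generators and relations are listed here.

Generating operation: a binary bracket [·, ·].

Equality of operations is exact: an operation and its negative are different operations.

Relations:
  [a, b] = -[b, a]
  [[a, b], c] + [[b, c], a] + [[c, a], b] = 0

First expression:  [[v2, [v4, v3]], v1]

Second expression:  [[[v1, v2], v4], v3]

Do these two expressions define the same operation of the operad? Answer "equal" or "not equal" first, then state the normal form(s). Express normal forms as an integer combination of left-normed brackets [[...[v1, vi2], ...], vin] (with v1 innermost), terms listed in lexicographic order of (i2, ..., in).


Reducing the first expression gives [[[v1, v2], v3], v4] - [[[v1, v2], v4], v3] - [[[v1, v3], v4], v2] + [[[v1, v4], v3], v2]
Reducing the second expression gives [[[v1, v2], v4], v3]
The forms do not match — not equal.

not equal; the first gives [[[v1, v2], v3], v4] - [[[v1, v2], v4], v3] - [[[v1, v3], v4], v2] + [[[v1, v4], v3], v2] and the second [[[v1, v2], v4], v3]


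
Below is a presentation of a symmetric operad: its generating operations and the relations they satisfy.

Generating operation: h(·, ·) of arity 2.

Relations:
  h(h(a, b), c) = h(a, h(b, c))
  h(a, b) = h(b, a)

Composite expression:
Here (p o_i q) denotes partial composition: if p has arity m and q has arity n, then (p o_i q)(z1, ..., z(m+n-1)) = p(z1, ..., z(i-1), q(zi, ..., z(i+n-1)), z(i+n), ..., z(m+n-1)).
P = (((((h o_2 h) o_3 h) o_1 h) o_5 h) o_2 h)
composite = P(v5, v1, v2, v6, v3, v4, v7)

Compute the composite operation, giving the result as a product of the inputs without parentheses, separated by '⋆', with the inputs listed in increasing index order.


v1 ⋆ v2 ⋆ v3 ⋆ v4 ⋆ v5 ⋆ v6 ⋆ v7


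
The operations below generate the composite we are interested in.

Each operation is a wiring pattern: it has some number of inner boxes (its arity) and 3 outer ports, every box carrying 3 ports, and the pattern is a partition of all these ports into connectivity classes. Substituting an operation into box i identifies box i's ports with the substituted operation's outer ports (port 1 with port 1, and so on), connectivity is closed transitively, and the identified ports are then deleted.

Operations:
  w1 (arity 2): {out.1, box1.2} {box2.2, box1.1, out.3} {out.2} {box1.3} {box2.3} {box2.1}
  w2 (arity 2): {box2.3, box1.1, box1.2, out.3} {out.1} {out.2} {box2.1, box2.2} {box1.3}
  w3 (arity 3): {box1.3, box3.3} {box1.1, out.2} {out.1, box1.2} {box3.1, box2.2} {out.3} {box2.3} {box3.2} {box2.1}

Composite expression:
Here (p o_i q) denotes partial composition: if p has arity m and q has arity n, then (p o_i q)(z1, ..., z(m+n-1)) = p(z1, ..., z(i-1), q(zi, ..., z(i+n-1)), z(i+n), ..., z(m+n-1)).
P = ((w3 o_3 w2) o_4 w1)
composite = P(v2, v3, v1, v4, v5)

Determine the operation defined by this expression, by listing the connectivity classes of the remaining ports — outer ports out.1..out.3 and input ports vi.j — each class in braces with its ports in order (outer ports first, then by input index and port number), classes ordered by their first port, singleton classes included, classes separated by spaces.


{out.1, v2.2} {out.2, v2.1} {out.3} {v1.1, v1.2, v2.3, v4.1, v5.2} {v1.3} {v3.1} {v3.2} {v3.3} {v4.2} {v4.3} {v5.1} {v5.3}


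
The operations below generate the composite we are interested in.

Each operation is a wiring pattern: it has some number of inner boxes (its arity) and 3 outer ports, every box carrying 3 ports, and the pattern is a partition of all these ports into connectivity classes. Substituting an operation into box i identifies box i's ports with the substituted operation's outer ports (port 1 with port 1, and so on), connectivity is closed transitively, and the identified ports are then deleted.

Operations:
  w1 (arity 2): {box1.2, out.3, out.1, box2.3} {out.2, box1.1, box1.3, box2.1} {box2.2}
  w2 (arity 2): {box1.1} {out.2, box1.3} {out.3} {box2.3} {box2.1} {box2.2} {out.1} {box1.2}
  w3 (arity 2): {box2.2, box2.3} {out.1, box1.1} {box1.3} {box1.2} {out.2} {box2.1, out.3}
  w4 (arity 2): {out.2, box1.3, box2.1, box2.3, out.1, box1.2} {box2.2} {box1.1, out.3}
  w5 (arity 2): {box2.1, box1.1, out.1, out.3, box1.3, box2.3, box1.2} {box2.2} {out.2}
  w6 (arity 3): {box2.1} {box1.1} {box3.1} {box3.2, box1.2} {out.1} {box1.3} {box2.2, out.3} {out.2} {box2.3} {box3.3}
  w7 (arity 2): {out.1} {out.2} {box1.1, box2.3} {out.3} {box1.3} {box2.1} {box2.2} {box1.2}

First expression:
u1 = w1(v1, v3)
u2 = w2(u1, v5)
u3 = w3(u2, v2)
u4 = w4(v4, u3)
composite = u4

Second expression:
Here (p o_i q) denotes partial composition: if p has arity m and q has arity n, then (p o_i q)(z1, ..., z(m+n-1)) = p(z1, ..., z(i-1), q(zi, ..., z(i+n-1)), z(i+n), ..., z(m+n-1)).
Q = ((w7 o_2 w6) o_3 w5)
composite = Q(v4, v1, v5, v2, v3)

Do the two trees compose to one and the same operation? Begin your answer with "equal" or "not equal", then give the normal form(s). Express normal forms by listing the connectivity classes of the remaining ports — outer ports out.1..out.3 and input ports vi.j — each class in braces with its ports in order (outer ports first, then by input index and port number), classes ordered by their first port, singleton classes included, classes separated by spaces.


The first expression, normalized: {out.1, out.2, v2.1, v4.2, v4.3} {out.3, v4.1} {v1.1, v1.3, v3.1} {v1.2, v3.3} {v2.2, v2.3} {v3.2} {v5.1} {v5.2} {v5.3}
The second expression, normalized: {out.1} {out.2} {out.3} {v1.1} {v1.2, v3.2} {v1.3} {v2.1, v2.3, v5.1, v5.2, v5.3} {v2.2} {v3.1} {v3.3} {v4.1} {v4.2} {v4.3}
Distinct normal forms: not equal.

not equal: they reduce to {out.1, out.2, v2.1, v4.2, v4.3} {out.3, v4.1} {v1.1, v1.3, v3.1} {v1.2, v3.3} {v2.2, v2.3} {v3.2} {v5.1} {v5.2} {v5.3} and {out.1} {out.2} {out.3} {v1.1} {v1.2, v3.2} {v1.3} {v2.1, v2.3, v5.1, v5.2, v5.3} {v2.2} {v3.1} {v3.3} {v4.1} {v4.2} {v4.3}


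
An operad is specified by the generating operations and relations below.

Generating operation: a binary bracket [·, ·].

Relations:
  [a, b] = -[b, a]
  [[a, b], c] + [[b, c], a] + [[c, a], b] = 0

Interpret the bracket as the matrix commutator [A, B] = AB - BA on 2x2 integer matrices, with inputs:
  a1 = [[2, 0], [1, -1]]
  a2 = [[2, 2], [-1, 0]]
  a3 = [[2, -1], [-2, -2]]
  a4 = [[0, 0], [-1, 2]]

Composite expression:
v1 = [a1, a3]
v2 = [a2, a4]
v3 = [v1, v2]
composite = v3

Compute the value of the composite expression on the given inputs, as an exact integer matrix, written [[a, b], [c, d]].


[[-52, -4], [-48, 52]]

[a1, a3] = [[1, -3], [10, -1]]
[a2, a4] = [[-2, 4], [4, 2]]
[[a1, a3], [a2, a4]] = [[-52, -4], [-48, 52]]


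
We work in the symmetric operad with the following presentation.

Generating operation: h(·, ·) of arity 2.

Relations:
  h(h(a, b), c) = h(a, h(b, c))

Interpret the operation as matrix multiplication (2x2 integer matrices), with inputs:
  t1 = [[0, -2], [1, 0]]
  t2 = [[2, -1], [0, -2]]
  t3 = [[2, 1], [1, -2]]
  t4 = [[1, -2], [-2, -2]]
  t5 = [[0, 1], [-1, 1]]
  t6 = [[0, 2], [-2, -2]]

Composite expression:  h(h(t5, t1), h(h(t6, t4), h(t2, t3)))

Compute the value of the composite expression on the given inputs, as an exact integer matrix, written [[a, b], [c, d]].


[[-4, -32], [-24, 48]]

h(t5, t1) = [[1, 0], [1, 2]]
h(t6, t4) = [[-4, -4], [2, 8]]
h(t2, t3) = [[3, 4], [-2, 4]]
h(h(t6, t4), h(t2, t3)) = [[-4, -32], [-10, 40]]
h(h(t5, t1), h(h(t6, t4), h(t2, t3))) = [[-4, -32], [-24, 48]]


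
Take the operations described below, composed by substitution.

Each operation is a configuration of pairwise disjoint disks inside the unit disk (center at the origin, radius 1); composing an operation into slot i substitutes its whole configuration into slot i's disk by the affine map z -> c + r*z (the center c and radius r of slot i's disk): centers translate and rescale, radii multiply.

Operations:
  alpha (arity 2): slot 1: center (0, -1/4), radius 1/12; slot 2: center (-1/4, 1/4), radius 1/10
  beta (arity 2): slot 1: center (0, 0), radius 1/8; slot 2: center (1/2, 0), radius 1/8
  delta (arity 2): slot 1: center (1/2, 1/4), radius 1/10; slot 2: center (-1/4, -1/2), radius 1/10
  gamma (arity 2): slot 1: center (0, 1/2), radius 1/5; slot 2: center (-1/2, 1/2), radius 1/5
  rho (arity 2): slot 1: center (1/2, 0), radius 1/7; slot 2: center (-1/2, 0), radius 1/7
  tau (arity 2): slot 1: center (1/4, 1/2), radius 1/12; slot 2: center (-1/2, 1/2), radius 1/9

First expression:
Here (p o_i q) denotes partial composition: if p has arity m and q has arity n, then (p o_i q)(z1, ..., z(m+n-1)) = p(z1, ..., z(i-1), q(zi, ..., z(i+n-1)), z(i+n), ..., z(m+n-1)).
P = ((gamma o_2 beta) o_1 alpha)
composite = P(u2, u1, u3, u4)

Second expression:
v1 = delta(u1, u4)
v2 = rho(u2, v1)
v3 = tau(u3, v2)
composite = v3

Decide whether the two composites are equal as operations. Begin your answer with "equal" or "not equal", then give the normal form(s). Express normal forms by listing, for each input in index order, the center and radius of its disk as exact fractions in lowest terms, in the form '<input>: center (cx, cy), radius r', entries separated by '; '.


not equal — first u1: center (-1/20, 11/20), radius 1/50; u2: center (0, 9/20), radius 1/60; u3: center (-1/2, 1/2), radius 1/40; u4: center (-2/5, 1/2), radius 1/40, second u1: center (-23/42, 127/252), radius 1/630; u2: center (-4/9, 1/2), radius 1/63; u3: center (1/4, 1/2), radius 1/12; u4: center (-47/84, 31/63), radius 1/630

In normal form, the first expression is u1: center (-1/20, 11/20), radius 1/50; u2: center (0, 9/20), radius 1/60; u3: center (-1/2, 1/2), radius 1/40; u4: center (-2/5, 1/2), radius 1/40
In normal form, the second expression is u1: center (-23/42, 127/252), radius 1/630; u2: center (-4/9, 1/2), radius 1/63; u3: center (1/4, 1/2), radius 1/12; u4: center (-47/84, 31/63), radius 1/630
The normal forms differ: not equal.


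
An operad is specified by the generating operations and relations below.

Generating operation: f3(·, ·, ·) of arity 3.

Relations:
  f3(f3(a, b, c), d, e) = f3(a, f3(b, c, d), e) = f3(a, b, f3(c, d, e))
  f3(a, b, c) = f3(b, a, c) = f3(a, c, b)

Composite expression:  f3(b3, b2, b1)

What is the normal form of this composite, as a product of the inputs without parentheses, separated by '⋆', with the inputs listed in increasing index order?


b1 ⋆ b2 ⋆ b3

With f3 associative and commutative, the b-input set is all that matters.
f3(b3, b2, b1) collapses to b3 ⋆ b2 ⋆ b1
sorting the factors by input index: b1 ⋆ b2 ⋆ b3


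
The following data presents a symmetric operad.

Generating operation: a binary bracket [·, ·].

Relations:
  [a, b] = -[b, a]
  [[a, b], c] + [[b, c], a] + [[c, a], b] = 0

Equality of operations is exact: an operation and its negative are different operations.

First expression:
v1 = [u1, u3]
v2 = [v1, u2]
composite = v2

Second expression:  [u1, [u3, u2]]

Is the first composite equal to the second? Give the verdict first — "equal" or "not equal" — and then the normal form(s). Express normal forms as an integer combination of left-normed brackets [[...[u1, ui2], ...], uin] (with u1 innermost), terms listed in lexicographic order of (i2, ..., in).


not equal; the first gives [[u1, u3], u2] and the second -[[u1, u2], u3] + [[u1, u3], u2]


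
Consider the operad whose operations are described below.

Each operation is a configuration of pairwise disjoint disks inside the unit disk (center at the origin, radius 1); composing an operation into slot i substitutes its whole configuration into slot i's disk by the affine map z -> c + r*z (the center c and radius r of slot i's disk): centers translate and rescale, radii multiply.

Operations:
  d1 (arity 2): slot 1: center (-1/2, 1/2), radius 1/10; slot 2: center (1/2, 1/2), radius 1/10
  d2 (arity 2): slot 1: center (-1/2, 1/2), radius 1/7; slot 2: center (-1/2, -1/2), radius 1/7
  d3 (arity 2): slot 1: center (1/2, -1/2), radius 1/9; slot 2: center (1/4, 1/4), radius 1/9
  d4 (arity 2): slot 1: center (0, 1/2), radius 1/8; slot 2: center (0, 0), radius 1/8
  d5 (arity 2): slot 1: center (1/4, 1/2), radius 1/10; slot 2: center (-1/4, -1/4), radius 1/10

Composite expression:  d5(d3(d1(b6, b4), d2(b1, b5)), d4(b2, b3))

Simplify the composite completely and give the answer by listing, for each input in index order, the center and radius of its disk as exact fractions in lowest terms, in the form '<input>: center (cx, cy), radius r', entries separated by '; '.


b1: center (97/360, 191/360), radius 1/630; b2: center (-1/4, -1/5), radius 1/80; b3: center (-1/4, -1/4), radius 1/80; b4: center (11/36, 41/90), radius 1/900; b5: center (97/360, 187/360), radius 1/630; b6: center (53/180, 41/90), radius 1/900

Follow each b-input down from d5: c' goes to c + r*c', radius to r*r'.
tracing b6 down its 3-map path: center (53/180, 41/90), radius 1/900
tracing b4 down its 3-map path: center (11/36, 41/90), radius 1/900
tracing b1 down its 3-map path: center (97/360, 191/360), radius 1/630
tracing b5 down its 3-map path: center (97/360, 187/360), radius 1/630
tracing b2 down its 2-map path: center (-1/4, -1/5), radius 1/80
tracing b3 down its 2-map path: center (-1/4, -1/4), radius 1/80


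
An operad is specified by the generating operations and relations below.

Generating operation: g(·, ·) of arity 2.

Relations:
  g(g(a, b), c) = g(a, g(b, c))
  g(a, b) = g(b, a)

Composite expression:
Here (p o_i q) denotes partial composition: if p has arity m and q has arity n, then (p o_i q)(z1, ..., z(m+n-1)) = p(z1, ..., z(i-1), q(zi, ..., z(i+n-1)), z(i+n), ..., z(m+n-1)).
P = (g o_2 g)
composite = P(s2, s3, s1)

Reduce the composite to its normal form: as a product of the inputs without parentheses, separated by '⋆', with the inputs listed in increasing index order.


s1 ⋆ s2 ⋆ s3

Both nesting and order wash out for g; what remains is which s's occur.
g(s3, s1) flattens to s3 ⋆ s1
g(s2, g(s3, s1)) flattens to s2 ⋆ s3 ⋆ s1
sorting the factors by input index: s1 ⋆ s2 ⋆ s3


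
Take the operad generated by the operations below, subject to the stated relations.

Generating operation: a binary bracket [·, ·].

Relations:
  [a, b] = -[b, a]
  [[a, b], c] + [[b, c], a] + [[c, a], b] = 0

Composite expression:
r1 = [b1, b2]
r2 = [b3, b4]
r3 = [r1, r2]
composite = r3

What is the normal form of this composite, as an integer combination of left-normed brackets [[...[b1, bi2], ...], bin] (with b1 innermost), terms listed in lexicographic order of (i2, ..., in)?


In the tensor algebra, words opening b1 carry the b1-anchored form.
Composite bracket: [[b1, b2], [b3, b4]]
Full expansion: 8 signed words from ab - ba (2^3 = 8).
Keep just the words that open with b1:
  sign of b1b2b3b4 is +1, so it contributes +[[[b1, b2], b3], b4]
  sign of b1b2b4b3 is -1, so it contributes -[[[b1, b2], b4], b3]

[[[b1, b2], b3], b4] - [[[b1, b2], b4], b3]


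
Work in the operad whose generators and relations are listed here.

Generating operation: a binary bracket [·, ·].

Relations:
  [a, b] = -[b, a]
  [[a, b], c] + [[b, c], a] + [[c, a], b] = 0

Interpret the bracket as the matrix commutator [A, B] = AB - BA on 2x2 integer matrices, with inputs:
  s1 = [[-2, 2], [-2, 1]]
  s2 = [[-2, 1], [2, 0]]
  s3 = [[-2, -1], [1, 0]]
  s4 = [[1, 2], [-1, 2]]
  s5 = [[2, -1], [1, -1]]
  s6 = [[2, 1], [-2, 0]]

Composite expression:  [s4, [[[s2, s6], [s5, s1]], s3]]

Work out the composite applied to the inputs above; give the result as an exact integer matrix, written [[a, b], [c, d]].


[[-72, 24], [-24, 72]]

[s2, s6] = [[-4, -4], [0, 4]]
[s5, s1] = [[0, 3], [3, 0]]
[[s2, s6], [s5, s1]] = [[-12, -24], [24, 12]]
[[[s2, s6], [s5, s1]], s3] = [[0, -24], [-24, 0]]
[s4, [[[s2, s6], [s5, s1]], s3]] = [[-72, 24], [-24, 72]]


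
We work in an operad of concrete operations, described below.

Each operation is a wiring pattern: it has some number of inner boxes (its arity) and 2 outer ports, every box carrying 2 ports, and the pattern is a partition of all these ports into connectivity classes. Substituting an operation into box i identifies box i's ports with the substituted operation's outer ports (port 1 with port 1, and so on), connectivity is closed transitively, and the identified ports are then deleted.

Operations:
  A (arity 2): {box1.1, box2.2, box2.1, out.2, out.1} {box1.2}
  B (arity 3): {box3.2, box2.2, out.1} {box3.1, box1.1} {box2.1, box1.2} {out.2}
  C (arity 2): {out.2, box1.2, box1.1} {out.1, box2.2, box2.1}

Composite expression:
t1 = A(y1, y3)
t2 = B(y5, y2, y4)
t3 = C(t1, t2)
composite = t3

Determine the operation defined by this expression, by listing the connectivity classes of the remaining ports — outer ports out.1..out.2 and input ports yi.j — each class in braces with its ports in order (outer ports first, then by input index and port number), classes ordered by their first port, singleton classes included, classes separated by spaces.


{out.1, y2.2, y4.2} {out.2, y1.1, y3.1, y3.2} {y1.2} {y2.1, y5.2} {y4.1, y5.1}

Connectivity passes through glued C-boundaries; trace each wire chain.
stage A: inputs (y1, y3), connectivity {out.1, out.2, y1.1, y3.1, y3.2} {y1.2}, out.j its boundary
stage B: inputs (y5, y2, y4), connectivity {out.1, y2.2, y4.2} {out.2} {y2.1, y5.2} {y4.1, y5.1}, out.j its boundary
stage C: inputs (y1, y3, y5, y2, y4), connectivity {out.1, y2.2, y4.2} {out.2, y1.1, y3.1, y3.2} {y1.2} {y2.1, y5.2} {y4.1, y5.1}, out.j its boundary


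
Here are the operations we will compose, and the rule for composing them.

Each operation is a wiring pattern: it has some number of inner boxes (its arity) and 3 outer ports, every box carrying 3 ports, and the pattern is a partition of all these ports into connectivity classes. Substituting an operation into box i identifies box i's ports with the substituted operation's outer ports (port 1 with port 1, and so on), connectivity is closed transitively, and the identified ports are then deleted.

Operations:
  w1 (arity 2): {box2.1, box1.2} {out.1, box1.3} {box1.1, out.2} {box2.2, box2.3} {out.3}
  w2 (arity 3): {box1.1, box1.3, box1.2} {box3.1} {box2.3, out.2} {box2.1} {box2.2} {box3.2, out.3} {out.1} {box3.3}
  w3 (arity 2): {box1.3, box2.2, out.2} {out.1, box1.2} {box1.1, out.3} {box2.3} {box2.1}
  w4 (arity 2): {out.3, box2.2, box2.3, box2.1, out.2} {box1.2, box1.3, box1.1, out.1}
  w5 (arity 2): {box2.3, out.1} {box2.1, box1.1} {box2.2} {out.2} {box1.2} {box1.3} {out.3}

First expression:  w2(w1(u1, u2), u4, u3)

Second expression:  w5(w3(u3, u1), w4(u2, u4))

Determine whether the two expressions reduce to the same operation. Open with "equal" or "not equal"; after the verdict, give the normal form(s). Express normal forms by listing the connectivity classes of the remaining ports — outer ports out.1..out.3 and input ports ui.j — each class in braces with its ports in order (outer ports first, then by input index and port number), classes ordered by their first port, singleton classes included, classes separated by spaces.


not equal — first {out.1} {out.2, u4.3} {out.3, u3.2} {u1.1, u1.3} {u1.2, u2.1} {u2.2, u2.3} {u3.1} {u3.3} {u4.1} {u4.2}, second {out.1, u4.1, u4.2, u4.3} {out.2} {out.3} {u1.1} {u1.2, u3.3} {u1.3} {u2.1, u2.2, u2.3, u3.2} {u3.1}


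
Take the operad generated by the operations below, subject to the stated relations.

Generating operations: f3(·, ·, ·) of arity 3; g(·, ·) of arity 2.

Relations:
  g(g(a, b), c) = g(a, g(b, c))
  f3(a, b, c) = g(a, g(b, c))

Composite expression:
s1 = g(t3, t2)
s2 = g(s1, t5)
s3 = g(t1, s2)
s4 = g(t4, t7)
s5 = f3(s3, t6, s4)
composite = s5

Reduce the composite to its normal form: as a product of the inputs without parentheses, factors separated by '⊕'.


t1 ⊕ t3 ⊕ t2 ⊕ t5 ⊕ t6 ⊕ t4 ⊕ t7

Key point: f3 is associative — brackets drop, the t-order remains.
g(t3, t2) linearizes to t3 ⊕ t2
g(g(t3, t2), t5) linearizes to t3 ⊕ t2 ⊕ t5
g(t1, g(g(t3, t2), t5)) linearizes to t1 ⊕ t3 ⊕ t2 ⊕ t5
g(t4, t7) linearizes to t4 ⊕ t7
f3(g(t1, g(g(t3, t2), t5)), t6, g(t4, t7)) linearizes to t1 ⊕ t3 ⊕ t2 ⊕ t5 ⊕ t6 ⊕ t4 ⊕ t7


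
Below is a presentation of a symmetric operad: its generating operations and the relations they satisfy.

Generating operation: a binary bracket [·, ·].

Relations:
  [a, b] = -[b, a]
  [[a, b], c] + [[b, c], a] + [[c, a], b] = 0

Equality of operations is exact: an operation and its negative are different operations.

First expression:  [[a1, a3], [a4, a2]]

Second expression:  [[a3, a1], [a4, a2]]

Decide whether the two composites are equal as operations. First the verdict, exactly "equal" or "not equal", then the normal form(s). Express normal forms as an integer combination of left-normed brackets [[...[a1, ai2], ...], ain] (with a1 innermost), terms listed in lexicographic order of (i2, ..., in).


In normal form, the first expression is -[[[a1, a3], a2], a4] + [[[a1, a3], a4], a2]
In normal form, the second expression is [[[a1, a3], a2], a4] - [[[a1, a3], a4], a2]
Distinct normal forms: not equal.

not equal; first: -[[[a1, a3], a2], a4] + [[[a1, a3], a4], a2]; second: [[[a1, a3], a2], a4] - [[[a1, a3], a4], a2]


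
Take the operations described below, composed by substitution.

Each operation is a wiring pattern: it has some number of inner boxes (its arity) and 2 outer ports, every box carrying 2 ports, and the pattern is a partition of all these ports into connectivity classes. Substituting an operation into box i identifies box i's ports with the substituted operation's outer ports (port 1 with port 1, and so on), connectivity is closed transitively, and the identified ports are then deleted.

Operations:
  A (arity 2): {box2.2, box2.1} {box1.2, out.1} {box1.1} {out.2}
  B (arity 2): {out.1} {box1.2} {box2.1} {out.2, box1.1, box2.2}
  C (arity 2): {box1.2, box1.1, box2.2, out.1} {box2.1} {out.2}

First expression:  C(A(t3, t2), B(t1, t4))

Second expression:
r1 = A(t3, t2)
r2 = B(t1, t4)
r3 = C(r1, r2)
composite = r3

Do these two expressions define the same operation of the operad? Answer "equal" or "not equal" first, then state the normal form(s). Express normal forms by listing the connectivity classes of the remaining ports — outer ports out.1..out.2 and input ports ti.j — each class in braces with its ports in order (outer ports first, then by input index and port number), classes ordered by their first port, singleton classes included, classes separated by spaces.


equal; the common form is {out.1, t1.1, t3.2, t4.2} {out.2} {t1.2} {t2.1, t2.2} {t3.1} {t4.1}

In normal form, the first expression is {out.1, t1.1, t3.2, t4.2} {out.2} {t1.2} {t2.1, t2.2} {t3.1} {t4.1}
In normal form, the second expression is {out.1, t1.1, t3.2, t4.2} {out.2} {t1.2} {t2.1, t2.2} {t3.1} {t4.1}
Identical normal forms: equal.


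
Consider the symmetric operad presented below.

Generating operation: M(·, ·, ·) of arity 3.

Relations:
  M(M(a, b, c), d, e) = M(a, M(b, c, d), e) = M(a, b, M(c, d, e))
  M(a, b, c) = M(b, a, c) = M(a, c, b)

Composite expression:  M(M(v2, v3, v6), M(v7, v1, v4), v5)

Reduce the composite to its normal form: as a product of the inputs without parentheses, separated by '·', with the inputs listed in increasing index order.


Both nesting and order wash out for M; what remains is which v's occur.
M(v2, v3, v6) flattens to v2 · v3 · v6
M(v7, v1, v4) flattens to v7 · v1 · v4
M(M(v2, v3, v6), M(v7, v1, v4), v5) flattens to v2 · v3 · v6 · v7 · v1 · v4 · v5
sorting the factors by input index: v1 · v2 · v3 · v4 · v5 · v6 · v7

v1 · v2 · v3 · v4 · v5 · v6 · v7


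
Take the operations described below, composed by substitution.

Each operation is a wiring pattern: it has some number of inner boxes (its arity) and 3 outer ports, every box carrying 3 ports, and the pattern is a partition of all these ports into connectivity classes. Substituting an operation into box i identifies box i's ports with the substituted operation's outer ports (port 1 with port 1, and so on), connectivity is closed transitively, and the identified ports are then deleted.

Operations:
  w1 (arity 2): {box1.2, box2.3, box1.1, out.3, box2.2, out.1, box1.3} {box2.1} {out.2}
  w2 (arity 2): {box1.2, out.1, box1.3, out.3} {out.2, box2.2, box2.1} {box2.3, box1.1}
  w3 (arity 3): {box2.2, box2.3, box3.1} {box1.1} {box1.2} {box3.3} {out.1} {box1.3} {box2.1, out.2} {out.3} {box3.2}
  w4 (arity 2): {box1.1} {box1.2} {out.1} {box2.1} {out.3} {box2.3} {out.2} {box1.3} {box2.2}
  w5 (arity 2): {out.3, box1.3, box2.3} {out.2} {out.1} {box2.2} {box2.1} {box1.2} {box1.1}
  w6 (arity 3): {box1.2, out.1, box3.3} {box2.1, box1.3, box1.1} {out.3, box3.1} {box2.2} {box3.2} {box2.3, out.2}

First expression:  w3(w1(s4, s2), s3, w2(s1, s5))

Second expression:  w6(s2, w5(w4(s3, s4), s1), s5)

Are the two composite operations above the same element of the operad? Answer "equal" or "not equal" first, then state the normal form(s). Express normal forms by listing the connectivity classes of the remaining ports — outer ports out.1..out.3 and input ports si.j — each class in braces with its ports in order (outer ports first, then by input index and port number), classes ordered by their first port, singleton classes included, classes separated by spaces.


not equal — first {out.1} {out.2, s3.1} {out.3} {s1.1, s5.3} {s1.2, s1.3, s3.2, s3.3} {s2.1} {s2.2, s2.3, s4.1, s4.2, s4.3} {s5.1, s5.2}, second {out.1, s2.2, s5.3} {out.2, s1.3} {out.3, s5.1} {s1.1} {s1.2} {s2.1, s2.3} {s3.1} {s3.2} {s3.3} {s4.1} {s4.2} {s4.3} {s5.2}

The first expression reduces to {out.1} {out.2, s3.1} {out.3} {s1.1, s5.3} {s1.2, s1.3, s3.2, s3.3} {s2.1} {s2.2, s2.3, s4.1, s4.2, s4.3} {s5.1, s5.2}
The second expression reduces to {out.1, s2.2, s5.3} {out.2, s1.3} {out.3, s5.1} {s1.1} {s1.2} {s2.1, s2.3} {s3.1} {s3.2} {s3.3} {s4.1} {s4.2} {s4.3} {s5.2}
The normal forms differ: not equal.


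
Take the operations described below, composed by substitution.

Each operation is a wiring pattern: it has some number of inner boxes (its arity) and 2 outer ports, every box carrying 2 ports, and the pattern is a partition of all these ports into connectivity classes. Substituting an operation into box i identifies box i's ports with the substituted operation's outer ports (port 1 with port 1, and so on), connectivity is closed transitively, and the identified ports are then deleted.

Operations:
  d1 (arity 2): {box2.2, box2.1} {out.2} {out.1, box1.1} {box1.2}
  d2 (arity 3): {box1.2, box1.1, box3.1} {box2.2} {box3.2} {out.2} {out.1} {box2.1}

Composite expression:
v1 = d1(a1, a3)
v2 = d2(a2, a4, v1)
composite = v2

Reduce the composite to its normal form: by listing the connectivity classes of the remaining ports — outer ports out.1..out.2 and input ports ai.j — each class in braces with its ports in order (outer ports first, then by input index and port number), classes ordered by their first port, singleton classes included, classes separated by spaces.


{out.1} {out.2} {a1.1, a2.1, a2.2} {a1.2} {a3.1, a3.2} {a4.1} {a4.2}

Substituting into d2 glues patterns; closure does the rest.
stage d1: inputs (a1, a3), connectivity {out.1, a1.1} {out.2} {a1.2} {a3.1, a3.2}, out.j its boundary
stage d2: inputs (a2, a4, a1, a3), connectivity {out.1} {out.2} {a1.1, a2.1, a2.2} {a1.2} {a3.1, a3.2} {a4.1} {a4.2}, out.j its boundary


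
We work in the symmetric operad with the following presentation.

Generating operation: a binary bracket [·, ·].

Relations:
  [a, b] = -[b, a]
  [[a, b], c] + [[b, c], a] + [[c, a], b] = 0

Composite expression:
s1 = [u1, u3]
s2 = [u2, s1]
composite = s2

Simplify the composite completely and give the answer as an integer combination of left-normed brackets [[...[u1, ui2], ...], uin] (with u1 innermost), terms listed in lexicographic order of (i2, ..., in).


In the tensor algebra, words opening u1 carry the u1-anchored form.
Composite bracket: [u2, [u1, u3]]
Each bracket splits as ab - ba, giving 4 signed words (2^2 = 4).
Collect the words opening with u1:
  the word u1u3u2 carries sign -1 and contributes -[[u1, u3], u2]

-[[u1, u3], u2]


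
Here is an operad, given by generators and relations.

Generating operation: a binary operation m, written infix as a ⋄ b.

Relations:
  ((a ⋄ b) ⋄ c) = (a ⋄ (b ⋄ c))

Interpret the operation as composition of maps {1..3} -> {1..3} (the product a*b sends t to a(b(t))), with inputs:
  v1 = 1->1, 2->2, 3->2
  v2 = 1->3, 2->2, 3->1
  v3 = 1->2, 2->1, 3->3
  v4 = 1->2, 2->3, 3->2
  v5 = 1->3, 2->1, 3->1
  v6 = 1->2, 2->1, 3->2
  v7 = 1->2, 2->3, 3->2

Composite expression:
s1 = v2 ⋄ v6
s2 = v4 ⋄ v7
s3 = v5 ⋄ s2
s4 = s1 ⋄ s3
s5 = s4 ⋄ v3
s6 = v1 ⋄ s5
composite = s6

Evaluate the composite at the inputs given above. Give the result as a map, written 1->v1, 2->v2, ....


1->2, 2->2, 3->2

(v2 ⋄ v6) = 1->2, 2->3, 3->2
(v4 ⋄ v7) = 1->3, 2->2, 3->3
(v5 ⋄ (v4 ⋄ v7)) = 1->1, 2->1, 3->1
((v2 ⋄ v6) ⋄ (v5 ⋄ (v4 ⋄ v7))) = 1->2, 2->2, 3->2
(((v2 ⋄ v6) ⋄ (v5 ⋄ (v4 ⋄ v7))) ⋄ v3) = 1->2, 2->2, 3->2
(v1 ⋄ (((v2 ⋄ v6) ⋄ (v5 ⋄ (v4 ⋄ v7))) ⋄ v3)) = 1->2, 2->2, 3->2


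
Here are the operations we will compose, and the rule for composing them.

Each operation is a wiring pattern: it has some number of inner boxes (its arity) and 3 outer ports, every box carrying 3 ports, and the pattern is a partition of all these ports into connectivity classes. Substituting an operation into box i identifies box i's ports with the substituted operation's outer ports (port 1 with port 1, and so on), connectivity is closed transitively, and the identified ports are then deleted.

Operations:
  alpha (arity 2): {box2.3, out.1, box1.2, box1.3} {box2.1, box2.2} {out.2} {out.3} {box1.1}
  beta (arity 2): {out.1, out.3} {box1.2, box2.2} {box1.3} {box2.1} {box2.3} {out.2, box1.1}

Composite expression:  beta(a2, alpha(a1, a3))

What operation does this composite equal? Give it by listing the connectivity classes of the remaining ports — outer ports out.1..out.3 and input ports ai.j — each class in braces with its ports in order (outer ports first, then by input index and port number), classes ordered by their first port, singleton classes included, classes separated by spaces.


{out.1, out.3} {out.2, a2.1} {a1.1} {a1.2, a1.3, a3.3} {a2.2} {a2.3} {a3.1, a3.2}

Reachability decides: close wires over beta-identified ports.
composing alpha on (a1, a3), with out.j its own outer ports: {out.1, a1.2, a1.3, a3.3} {out.2} {out.3} {a1.1} {a3.1, a3.2}
composing beta on (a2, a1, a3), with out.j its own outer ports: {out.1, out.3} {out.2, a2.1} {a1.1} {a1.2, a1.3, a3.3} {a2.2} {a2.3} {a3.1, a3.2}


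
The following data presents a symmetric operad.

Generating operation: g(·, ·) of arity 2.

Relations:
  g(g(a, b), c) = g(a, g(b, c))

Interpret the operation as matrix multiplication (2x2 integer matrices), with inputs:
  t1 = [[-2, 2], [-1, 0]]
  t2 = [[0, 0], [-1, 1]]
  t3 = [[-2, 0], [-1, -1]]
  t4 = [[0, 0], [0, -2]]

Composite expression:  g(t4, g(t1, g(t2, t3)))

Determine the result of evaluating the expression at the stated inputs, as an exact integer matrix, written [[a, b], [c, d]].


g(t2, t3) = [[0, 0], [1, -1]]
g(t1, g(t2, t3)) = [[2, -2], [0, 0]]
g(t4, g(t1, g(t2, t3))) = [[0, 0], [0, 0]]

[[0, 0], [0, 0]]


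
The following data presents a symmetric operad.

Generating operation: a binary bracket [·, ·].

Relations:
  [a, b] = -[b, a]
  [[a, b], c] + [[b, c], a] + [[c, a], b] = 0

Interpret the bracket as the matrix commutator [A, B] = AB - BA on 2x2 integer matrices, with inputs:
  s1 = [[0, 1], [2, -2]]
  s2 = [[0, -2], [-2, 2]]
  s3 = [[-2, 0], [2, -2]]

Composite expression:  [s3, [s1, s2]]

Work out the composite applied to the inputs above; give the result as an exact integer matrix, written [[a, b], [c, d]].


[s1, s2] = [[2, -2], [0, -2]]
[s3, [s1, s2]] = [[4, 0], [8, -4]]

[[4, 0], [8, -4]]


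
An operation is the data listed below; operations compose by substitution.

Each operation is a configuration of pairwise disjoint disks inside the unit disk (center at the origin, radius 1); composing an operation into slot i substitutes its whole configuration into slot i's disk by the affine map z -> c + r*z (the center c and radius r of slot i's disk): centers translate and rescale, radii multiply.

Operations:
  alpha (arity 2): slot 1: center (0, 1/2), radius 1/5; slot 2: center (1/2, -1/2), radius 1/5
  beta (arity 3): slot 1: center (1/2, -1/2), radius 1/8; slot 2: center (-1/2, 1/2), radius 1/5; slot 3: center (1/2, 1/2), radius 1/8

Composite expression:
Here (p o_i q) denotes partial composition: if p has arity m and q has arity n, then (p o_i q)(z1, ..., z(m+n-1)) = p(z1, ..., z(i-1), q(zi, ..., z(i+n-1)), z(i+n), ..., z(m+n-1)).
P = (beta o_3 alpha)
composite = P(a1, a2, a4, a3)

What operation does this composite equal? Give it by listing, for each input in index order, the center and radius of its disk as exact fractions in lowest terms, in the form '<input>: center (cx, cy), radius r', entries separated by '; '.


a1: center (1/2, -1/2), radius 1/8; a2: center (-1/2, 1/2), radius 1/5; a3: center (9/16, 7/16), radius 1/40; a4: center (1/2, 9/16), radius 1/40

Each a-disk chains the slot maps above it in beta; radii multiply.
for a1, the 1-step affine chain lands on center (1/2, -1/2), radius 1/8
for a2, the 1-step affine chain lands on center (-1/2, 1/2), radius 1/5
for a4, the 2-step affine chain lands on center (1/2, 9/16), radius 1/40
for a3, the 2-step affine chain lands on center (9/16, 7/16), radius 1/40


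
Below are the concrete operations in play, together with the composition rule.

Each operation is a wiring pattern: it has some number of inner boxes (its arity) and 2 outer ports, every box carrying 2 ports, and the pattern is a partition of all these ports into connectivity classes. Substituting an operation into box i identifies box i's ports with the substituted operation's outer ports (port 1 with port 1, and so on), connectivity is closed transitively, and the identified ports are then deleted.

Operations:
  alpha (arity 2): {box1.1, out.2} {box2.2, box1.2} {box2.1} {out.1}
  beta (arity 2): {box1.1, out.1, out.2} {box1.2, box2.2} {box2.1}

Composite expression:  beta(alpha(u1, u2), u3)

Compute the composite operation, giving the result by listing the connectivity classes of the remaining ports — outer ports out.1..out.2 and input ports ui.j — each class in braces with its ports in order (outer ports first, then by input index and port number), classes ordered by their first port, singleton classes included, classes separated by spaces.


{out.1, out.2} {u1.1, u3.2} {u1.2, u2.2} {u2.1} {u3.1}

Substituting into beta glues patterns; closure does the rest.
the subtree at alpha composes to {out.1} {out.2, u1.1} {u1.2, u2.2} {u2.1} on (u1, u2); out.j = own outer ports
the subtree at beta composes to {out.1, out.2} {u1.1, u3.2} {u1.2, u2.2} {u2.1} {u3.1} on (u1, u2, u3); out.j = own outer ports


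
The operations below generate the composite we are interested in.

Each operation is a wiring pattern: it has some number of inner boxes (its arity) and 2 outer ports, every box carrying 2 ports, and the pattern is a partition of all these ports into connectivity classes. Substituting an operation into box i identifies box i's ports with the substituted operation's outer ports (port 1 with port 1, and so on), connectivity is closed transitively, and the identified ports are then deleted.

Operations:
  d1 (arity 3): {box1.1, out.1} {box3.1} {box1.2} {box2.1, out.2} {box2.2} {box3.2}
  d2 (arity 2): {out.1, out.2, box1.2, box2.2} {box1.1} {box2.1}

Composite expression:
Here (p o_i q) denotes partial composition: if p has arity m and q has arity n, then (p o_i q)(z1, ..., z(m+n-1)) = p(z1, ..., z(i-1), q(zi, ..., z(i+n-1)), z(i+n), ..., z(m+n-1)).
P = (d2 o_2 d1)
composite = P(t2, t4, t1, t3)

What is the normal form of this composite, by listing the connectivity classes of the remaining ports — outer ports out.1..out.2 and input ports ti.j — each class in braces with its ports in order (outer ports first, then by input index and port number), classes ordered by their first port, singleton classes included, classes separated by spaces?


After gluing at d2, chains via deleted ports link the t-ports.
after d1, the pattern on (t4, t1, t3) reads {out.1, t4.1} {out.2, t1.1} {t1.2} {t3.1} {t3.2} {t4.2} (out.j = its outer ports)
after d2, the pattern on (t2, t4, t1, t3) reads {out.1, out.2, t1.1, t2.2} {t1.2} {t2.1} {t3.1} {t3.2} {t4.1} {t4.2} (out.j = its outer ports)

{out.1, out.2, t1.1, t2.2} {t1.2} {t2.1} {t3.1} {t3.2} {t4.1} {t4.2}
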